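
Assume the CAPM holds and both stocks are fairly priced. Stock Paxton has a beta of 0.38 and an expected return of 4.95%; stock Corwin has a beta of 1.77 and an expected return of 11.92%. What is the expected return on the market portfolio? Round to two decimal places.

8.06%

Both satisfy E(R) = R_f + β·MRP, so the slope of the SML is
MRP = (11.92% − 4.95%) / (1.77 − 0.38) = 6.97% / 1.39 = 5.0144%
R_f = E(R_Paxton) − β_Paxton·MRP = 4.95% − 0.38 × 5.0144% = 3.0445%
E(R_m) = R_f + MRP = 3.0445% + 5.0144% = 8.06%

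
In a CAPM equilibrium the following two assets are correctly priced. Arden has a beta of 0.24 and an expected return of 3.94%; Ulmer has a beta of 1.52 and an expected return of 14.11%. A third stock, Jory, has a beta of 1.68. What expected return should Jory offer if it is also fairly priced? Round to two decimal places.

MRP (SML slope) = (14.11% − 3.94%) / (1.52 − 0.24) = 10.17% / 1.28 = 7.9453%
R_f (intercept) = 3.94% − 0.24 × 7.9453% = 2.0331%
E(R_Jory) = R_f + β × MRP = 2.0331% + 1.68 × 7.9453% = 15.38%

15.38%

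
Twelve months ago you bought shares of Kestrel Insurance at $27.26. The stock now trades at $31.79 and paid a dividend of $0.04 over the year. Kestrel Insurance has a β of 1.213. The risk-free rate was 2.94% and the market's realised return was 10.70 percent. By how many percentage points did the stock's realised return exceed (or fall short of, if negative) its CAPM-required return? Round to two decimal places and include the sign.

+4.41%

Realised HPR = (P1 + D1 − P0) / P0 = (31.79 + 0.04 − 27.26) / 27.26 = 4.57 / 27.26 = 16.7645%
MRP = 10.70% − 2.94% = 7.76%
CAPM required = R_f + β·MRP = 2.94% + 1.213 × 7.76% = 12.35288%
α = realised − required = 16.7645% − 12.35288% = +4.41%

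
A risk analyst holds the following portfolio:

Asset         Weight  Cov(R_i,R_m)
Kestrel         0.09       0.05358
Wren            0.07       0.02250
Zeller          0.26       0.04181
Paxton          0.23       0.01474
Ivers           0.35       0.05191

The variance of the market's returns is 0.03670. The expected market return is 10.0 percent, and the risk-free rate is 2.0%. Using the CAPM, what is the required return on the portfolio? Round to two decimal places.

β_Kestrel = 0.05358 / 0.03670 = 1.4599
β_Wren = 0.02250 / 0.03670 = 0.6131
β_Zeller = 0.04181 / 0.03670 = 1.1392
β_Paxton = 0.01474 / 0.03670 = 0.4016
β_Ivers = 0.05191 / 0.03670 = 1.4144
β_P = Σ w_i β_i = 0.09×1.4599 + 0.07×0.6131 + 0.26×1.1392 + 0.23×0.4016 + 0.35×1.4144 = 1.0579
MRP = 10.0% − 2.0% = 8.00%
E(R_P) = R_f + β_P × MRP = 2.0% + 1.0579 × 8.0% = 10.46%

10.46%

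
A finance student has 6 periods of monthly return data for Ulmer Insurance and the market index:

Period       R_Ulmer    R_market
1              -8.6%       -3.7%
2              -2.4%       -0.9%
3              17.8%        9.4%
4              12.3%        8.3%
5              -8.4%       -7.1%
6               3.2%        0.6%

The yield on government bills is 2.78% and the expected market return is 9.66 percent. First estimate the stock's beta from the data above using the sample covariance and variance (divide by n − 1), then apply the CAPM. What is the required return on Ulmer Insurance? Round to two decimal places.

Mean R_i = (-8.6 − 2.4 + 17.8 + 12.3 − 8.4 + 3.2) / 6 = 2.3167%
Mean R_m = (-3.7 − 0.9 + 9.4 + 8.3 − 7.1 + 0.6) / 6 = 1.1000%
Σ(R_i − R̄_i)(R_m − R̄_m) = 349.6600  ⇒  Cov = 349.6600 / 5 = 69.9320
Σ(R_m − R̄_m)² = 215.2600  ⇒  Var(R_m) = 215.2600 / 5 = 43.0520
β = Cov / Var(R_m) = 69.9320 / 43.0520 = 1.6244
MRP = 9.66% − 2.78% = 6.88%
E(R) = R_f + β × MRP = 2.78% + 1.6244 × 6.88% = 13.96%

13.96%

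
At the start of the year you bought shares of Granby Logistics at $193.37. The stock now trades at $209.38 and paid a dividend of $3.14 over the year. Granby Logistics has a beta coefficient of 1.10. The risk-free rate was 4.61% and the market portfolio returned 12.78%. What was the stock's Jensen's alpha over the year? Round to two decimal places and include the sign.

Realised HPR = (P1 + D1 − P0) / P0 = (209.38 + 3.14 − 193.37) / 193.37 = 19.15 / 193.37 = 9.9033%
MRP = 12.78% − 4.61% = 8.17%
CAPM required = R_f + β·MRP = 4.61% + 1.10 × 8.17% = 13.5970%
α = realised − required = 9.9033% − 13.5970% = -3.69%

-3.69%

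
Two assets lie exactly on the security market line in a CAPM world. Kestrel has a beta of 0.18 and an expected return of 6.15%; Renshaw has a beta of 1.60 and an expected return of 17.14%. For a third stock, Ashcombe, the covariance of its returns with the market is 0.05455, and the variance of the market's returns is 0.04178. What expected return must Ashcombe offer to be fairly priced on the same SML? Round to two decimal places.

MRP = (17.14% − 6.15%) / (1.60 − 0.18) = 7.7394%
R_f = 6.15% − 0.18 × 7.7394% = 4.7569%
β_Ashcombe = Cov / Var(R_m) = 0.05455 / 0.04178 = 1.3056
E(R_Ashcombe) = R_f + β × MRP = 4.7569% + 1.3056 × 7.7394% = 14.86%

14.86%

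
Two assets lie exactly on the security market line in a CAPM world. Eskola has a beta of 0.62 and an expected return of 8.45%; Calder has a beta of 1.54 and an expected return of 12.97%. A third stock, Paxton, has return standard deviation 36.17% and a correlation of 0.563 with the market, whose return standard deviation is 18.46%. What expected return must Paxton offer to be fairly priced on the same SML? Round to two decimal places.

10.82%

MRP = (12.97% − 8.45%) / (1.54 − 0.62) = 4.9130%
R_f = 8.45% − 0.62 × 4.9130% = 5.4039%
β_Paxton = ρ·σ_i/σ_m = 0.563 × 36.17 / 18.46 = 1.1031
E(R_Paxton) = R_f + β × MRP = 5.4039% + 1.1031 × 4.9130% = 10.82%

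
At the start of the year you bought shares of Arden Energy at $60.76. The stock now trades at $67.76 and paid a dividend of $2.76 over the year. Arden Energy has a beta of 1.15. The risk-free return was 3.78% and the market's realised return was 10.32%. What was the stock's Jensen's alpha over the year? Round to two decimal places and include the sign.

Realised HPR = (P1 + D1 − P0) / P0 = (67.76 + 2.76 − 60.76) / 60.76 = 9.76 / 60.76 = 16.0632%
MRP = 10.32% − 3.78% = 6.54%
CAPM required = R_f + β·MRP = 3.78% + 1.15 × 6.54% = 11.3010%
α = realised − required = 16.0632% − 11.3010% = +4.76%

+4.76%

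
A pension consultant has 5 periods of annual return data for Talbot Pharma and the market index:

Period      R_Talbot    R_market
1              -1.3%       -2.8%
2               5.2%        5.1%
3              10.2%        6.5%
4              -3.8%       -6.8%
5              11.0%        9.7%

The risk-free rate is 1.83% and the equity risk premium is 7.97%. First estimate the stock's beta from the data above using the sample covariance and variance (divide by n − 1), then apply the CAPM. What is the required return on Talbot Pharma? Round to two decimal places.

9.38%

Mean R_i = (-1.3 + 5.2 + 10.2 − 3.8 + 11.0) / 5 = 4.2600%
Mean R_m = (-2.8 + 5.1 + 6.5 − 6.8 + 9.7) / 5 = 2.3400%
Σ(R_i − R̄_i)(R_m − R̄_m) = 179.1580  ⇒  Cov = 179.1580 / 4 = 44.7895
Σ(R_m − R̄_m)² = 189.0520  ⇒  Var(R_m) = 189.0520 / 4 = 47.2630
β = Cov / Var(R_m) = 44.7895 / 47.2630 = 0.9477
E(R) = R_f + β × MRP = 1.83% + 0.9477 × 7.97% = 9.38%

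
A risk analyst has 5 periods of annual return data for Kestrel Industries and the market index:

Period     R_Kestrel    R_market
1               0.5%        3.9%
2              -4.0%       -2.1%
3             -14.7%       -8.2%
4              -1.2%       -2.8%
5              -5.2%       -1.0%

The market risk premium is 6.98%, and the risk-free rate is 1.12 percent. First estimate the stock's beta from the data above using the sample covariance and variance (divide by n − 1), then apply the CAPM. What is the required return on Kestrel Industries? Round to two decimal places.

9.44%

Mean R_i = (0.5 − 4.0 − 14.7 − 1.2 − 5.2) / 5 = -4.9200%
Mean R_m = (3.9 − 2.1 − 8.2 − 2.8 − 1.0) / 5 = -2.0400%
Σ(R_i − R̄_i)(R_m − R̄_m) = 89.2660  ⇒  Cov = 89.2660 / 4 = 22.3165
Σ(R_m − R̄_m)² = 74.8920  ⇒  Var(R_m) = 74.8920 / 4 = 18.7230
β = Cov / Var(R_m) = 22.3165 / 18.7230 = 1.1919
E(R) = R_f + β × MRP = 1.12% + 1.1919 × 6.98% = 9.44%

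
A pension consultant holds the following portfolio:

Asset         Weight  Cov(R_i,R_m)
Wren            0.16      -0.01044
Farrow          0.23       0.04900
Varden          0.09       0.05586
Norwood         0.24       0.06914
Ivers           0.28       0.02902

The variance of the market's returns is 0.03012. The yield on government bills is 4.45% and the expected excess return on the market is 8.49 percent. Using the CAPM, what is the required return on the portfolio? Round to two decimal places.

15.54%

β_Wren = -0.01044 / 0.03012 = -0.3466
β_Farrow = 0.04900 / 0.03012 = 1.6268
β_Varden = 0.05586 / 0.03012 = 1.8546
β_Norwood = 0.06914 / 0.03012 = 2.2955
β_Ivers = 0.02902 / 0.03012 = 0.9635
β_P = Σ w_i β_i = 0.16×-0.3466 + 0.23×1.6268 + 0.09×1.8546 + 0.24×2.2955 + 0.28×0.9635 = 1.3063
E(R_P) = R_f + β_P × MRP = 4.45% + 1.3063 × 8.49% = 15.54%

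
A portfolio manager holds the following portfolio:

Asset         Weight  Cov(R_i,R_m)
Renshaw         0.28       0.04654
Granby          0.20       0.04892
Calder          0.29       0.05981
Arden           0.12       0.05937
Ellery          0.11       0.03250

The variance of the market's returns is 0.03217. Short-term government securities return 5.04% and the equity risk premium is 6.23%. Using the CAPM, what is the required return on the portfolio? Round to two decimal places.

14.89%

β_Renshaw = 0.04654 / 0.03217 = 1.4467
β_Granby = 0.04892 / 0.03217 = 1.5207
β_Calder = 0.05981 / 0.03217 = 1.8592
β_Arden = 0.05937 / 0.03217 = 1.8455
β_Ellery = 0.03250 / 0.03217 = 1.0103
β_P = Σ w_i β_i = 0.28×1.4467 + 0.20×1.5207 + 0.29×1.8592 + 0.12×1.8455 + 0.11×1.0103 = 1.5810
E(R_P) = R_f + β_P × MRP = 5.04% + 1.5810 × 6.23% = 14.89%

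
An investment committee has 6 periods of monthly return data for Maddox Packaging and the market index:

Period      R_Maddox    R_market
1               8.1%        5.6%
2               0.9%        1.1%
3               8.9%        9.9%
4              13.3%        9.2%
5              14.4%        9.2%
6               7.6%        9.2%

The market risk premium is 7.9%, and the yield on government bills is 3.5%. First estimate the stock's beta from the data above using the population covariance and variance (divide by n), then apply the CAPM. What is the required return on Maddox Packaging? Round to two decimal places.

12.53%

Mean R_i = (8.1 + 0.9 + 8.9 + 13.3 + 14.4 + 7.6) / 6 = 8.8667%
Mean R_m = (5.6 + 1.1 + 9.9 + 9.2 + 9.2 + 9.2) / 6 = 7.3667%
Σ(R_i − R̄_i)(R_m − R̄_m) = 67.3133  ⇒  Cov = 67.3133 / 6 = 11.2189
Σ(R_m − R̄_m)² = 58.8933  ⇒  Var(R_m) = 58.8933 / 6 = 9.8156
β = Cov / Var(R_m) = 11.2189 / 9.8156 = 1.1430
E(R) = R_f + β × MRP = 3.5% + 1.1430 × 7.9% = 12.53%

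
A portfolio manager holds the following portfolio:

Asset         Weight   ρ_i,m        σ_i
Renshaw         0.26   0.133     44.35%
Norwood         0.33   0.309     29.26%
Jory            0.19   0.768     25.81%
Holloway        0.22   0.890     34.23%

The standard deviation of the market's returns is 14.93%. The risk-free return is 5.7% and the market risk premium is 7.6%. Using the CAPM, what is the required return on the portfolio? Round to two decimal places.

13.33%

β_Renshaw = 0.133 × 44.35% / 14.93% = 0.3951
β_Norwood = 0.309 × 29.26% / 14.93% = 0.6056
β_Jory = 0.768 × 25.81% / 14.93% = 1.3277
β_Holloway = 0.890 × 34.23% / 14.93% = 2.0405
β_P = Σ w_i β_i = 0.26×0.3951 + 0.33×0.6056 + 0.19×1.3277 + 0.22×2.0405 = 1.0037
E(R_P) = R_f + β_P × MRP = 5.7% + 1.0037 × 7.6% = 13.33%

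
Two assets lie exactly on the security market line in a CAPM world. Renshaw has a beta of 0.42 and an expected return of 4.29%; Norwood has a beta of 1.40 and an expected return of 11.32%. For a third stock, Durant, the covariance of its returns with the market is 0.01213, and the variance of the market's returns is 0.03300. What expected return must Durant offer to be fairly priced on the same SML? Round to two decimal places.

3.91%

MRP = (11.32% − 4.29%) / (1.40 − 0.42) = 7.1735%
R_f = 4.29% − 0.42 × 7.1735% = 1.2771%
β_Durant = Cov / Var(R_m) = 0.01213 / 0.03300 = 0.3676
E(R_Durant) = R_f + β × MRP = 1.2771% + 0.3676 × 7.1735% = 3.91%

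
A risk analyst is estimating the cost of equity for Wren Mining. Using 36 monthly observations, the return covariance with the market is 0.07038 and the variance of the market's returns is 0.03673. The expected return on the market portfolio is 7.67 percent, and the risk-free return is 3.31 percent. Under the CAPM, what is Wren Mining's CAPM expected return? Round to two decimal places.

11.66%

β = Cov(R_i, R_m) / Var(R_m) = 0.07038 / 0.03673 = 1.9161
MRP = 7.67% − 3.31% = 4.36%
E(R) = R_f + β × MRP = 3.31% + 1.9161 × 4.36% = 11.66%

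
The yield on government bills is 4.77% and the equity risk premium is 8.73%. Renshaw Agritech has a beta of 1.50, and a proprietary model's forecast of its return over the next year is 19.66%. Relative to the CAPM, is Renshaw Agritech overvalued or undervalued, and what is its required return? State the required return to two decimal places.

Required return = R_f + β·MRP = 4.77% + 1.50 × 8.73% = 17.87%
Forecast 19.66% > required 17.87% → the stock plots above the SML → undervalued.

Undervalued; required return 17.87%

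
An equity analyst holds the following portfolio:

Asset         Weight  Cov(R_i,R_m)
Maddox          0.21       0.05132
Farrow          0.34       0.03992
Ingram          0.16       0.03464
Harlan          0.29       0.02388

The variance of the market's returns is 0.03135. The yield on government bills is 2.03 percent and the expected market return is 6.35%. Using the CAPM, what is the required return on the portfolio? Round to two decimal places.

β_Maddox = 0.05132 / 0.03135 = 1.6370
β_Farrow = 0.03992 / 0.03135 = 1.2734
β_Ingram = 0.03464 / 0.03135 = 1.1049
β_Harlan = 0.02388 / 0.03135 = 0.7617
β_P = Σ w_i β_i = 0.21×1.6370 + 0.34×1.2734 + 0.16×1.1049 + 0.29×0.7617 = 1.1744
MRP = 6.35% − 2.03% = 4.32%
E(R_P) = R_f + β_P × MRP = 2.03% + 1.1744 × 4.32% = 7.10%

7.10%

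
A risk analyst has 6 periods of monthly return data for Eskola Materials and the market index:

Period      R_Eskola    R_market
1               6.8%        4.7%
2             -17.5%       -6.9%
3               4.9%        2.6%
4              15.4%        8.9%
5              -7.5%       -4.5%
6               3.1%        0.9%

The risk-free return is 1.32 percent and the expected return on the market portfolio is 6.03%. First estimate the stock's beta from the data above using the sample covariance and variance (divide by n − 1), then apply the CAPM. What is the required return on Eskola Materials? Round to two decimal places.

Mean R_i = (6.8 − 17.5 + 4.9 + 15.4 − 7.5 + 3.1) / 6 = 0.8667%
Mean R_m = (4.7 − 6.9 + 2.6 + 8.9 − 4.5 + 0.9) / 6 = 0.9500%
Σ(R_i − R̄_i)(R_m − R̄_m) = 334.1100  ⇒  Cov = 334.1100 / 5 = 66.8220
Σ(R_m − R̄_m)² = 171.3150  ⇒  Var(R_m) = 171.3150 / 5 = 34.2630
β = Cov / Var(R_m) = 66.8220 / 34.2630 = 1.9503
MRP = 6.03% − 1.32% = 4.71%
E(R) = R_f + β × MRP = 1.32% + 1.9503 × 4.71% = 10.51%

10.51%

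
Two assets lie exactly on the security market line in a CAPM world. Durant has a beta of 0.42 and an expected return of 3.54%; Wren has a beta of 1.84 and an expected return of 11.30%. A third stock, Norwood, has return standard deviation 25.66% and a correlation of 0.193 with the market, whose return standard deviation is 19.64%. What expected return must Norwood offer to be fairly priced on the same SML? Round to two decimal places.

2.62%

MRP = (11.30% − 3.54%) / (1.84 − 0.42) = 5.4648%
R_f = 3.54% − 0.42 × 5.4648% = 1.2448%
β_Norwood = ρ·σ_i/σ_m = 0.193 × 25.66 / 19.64 = 0.2522
E(R_Norwood) = R_f + β × MRP = 1.2448% + 0.2522 × 5.4648% = 2.62%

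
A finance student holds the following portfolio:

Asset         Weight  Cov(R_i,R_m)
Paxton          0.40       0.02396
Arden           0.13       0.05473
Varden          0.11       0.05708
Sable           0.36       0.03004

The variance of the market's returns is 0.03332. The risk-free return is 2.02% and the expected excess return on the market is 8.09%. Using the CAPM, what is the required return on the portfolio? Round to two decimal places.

β_Paxton = 0.02396 / 0.03332 = 0.7191
β_Arden = 0.05473 / 0.03332 = 1.6426
β_Varden = 0.05708 / 0.03332 = 1.7131
β_Sable = 0.03004 / 0.03332 = 0.9016
β_P = Σ w_i β_i = 0.40×0.7191 + 0.13×1.6426 + 0.11×1.7131 + 0.36×0.9016 = 1.0142
E(R_P) = R_f + β_P × MRP = 2.02% + 1.0142 × 8.09% = 10.22%

10.22%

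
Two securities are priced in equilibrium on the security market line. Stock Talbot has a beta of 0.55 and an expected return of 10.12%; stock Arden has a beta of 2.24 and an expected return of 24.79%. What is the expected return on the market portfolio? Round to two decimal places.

14.03%

Both satisfy E(R) = R_f + β·MRP, so the slope of the SML is
MRP = (24.79% − 10.12%) / (2.24 − 0.55) = 14.67% / 1.69 = 8.6805%
R_f = E(R_Talbot) − β_Talbot·MRP = 10.12% − 0.55 × 8.6805% = 5.3457%
E(R_m) = R_f + MRP = 5.3457% + 8.6805% = 14.03%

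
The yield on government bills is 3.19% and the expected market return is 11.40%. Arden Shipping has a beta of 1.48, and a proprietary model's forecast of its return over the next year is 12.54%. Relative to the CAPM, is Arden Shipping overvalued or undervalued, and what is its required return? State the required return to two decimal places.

Overvalued; required return 15.34%

MRP = 11.40% − 3.19% = 8.21%
Required return = R_f + β·MRP = 3.19% + 1.48 × 8.21% = 15.34%
Forecast 12.54% < required 15.34% → the stock plots below the SML → overvalued.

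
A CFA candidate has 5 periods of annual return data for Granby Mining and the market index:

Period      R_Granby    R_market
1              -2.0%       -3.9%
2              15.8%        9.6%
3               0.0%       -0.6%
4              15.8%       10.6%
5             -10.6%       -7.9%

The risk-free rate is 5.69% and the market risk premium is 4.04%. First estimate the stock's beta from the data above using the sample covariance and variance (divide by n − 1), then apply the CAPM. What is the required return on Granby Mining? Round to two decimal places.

Mean R_i = (-2.0 + 15.8 + 0.0 + 15.8 − 10.6) / 5 = 3.8000%
Mean R_m = (-3.9 + 9.6 − 0.6 + 10.6 − 7.9) / 5 = 1.5600%
Σ(R_i − R̄_i)(R_m − R̄_m) = 381.0600  ⇒  Cov = 381.0600 / 4 = 95.2650
Σ(R_m − R̄_m)² = 270.3320  ⇒  Var(R_m) = 270.3320 / 4 = 67.5830
β = Cov / Var(R_m) = 95.2650 / 67.5830 = 1.4096
E(R) = R_f + β × MRP = 5.69% + 1.4096 × 4.04% = 11.38%

11.38%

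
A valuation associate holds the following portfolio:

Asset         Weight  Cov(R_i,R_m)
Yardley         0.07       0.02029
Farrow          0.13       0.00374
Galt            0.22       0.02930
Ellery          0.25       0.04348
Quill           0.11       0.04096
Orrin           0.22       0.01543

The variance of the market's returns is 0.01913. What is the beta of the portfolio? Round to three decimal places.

1.418

β_Yardley = 0.02029 / 0.01913 = 1.0606
β_Farrow = 0.00374 / 0.01913 = 0.1955
β_Galt = 0.02930 / 0.01913 = 1.5316
β_Ellery = 0.04348 / 0.01913 = 2.2729
β_Quill = 0.04096 / 0.01913 = 2.1411
β_Orrin = 0.01543 / 0.01913 = 0.8066
β_P = Σ w_i β_i = 0.07×1.0606 + 0.13×0.1955 + 0.22×1.5316 + 0.25×2.2729 + 0.11×2.1411 + 0.22×0.8066 = 1.4178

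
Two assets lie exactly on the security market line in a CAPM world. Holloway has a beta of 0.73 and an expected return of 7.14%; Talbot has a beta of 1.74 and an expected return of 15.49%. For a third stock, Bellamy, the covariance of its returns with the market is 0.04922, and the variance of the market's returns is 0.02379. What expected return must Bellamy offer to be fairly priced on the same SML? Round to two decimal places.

18.21%

MRP = (15.49% − 7.14%) / (1.74 − 0.73) = 8.2673%
R_f = 7.14% − 0.73 × 8.2673% = 1.1049%
β_Bellamy = Cov / Var(R_m) = 0.04922 / 0.02379 = 2.0689
E(R_Bellamy) = R_f + β × MRP = 1.1049% + 2.0689 × 8.2673% = 18.21%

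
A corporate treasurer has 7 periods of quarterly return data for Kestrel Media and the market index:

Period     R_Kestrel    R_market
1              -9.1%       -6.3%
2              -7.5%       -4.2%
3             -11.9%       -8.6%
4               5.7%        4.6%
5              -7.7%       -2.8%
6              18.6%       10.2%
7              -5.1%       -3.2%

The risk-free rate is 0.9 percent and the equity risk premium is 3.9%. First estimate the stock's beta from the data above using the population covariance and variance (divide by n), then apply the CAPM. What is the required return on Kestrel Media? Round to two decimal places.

7.21%

Mean R_i = (-9.1 − 7.5 − 11.9 + 5.7 − 7.7 + 18.6 − 5.1) / 7 = -2.4286%
Mean R_m = (-6.3 − 4.2 − 8.6 + 4.6 − 2.8 + 10.2 − 3.2) / 7 = -1.4714%
Σ(R_i − R̄_i)(R_m − R̄_m) = 419.9757  ⇒  Cov = 419.9757 / 7 = 59.9965
Σ(R_m − R̄_m)² = 259.4143  ⇒  Var(R_m) = 259.4143 / 7 = 37.0592
β = Cov / Var(R_m) = 59.9965 / 37.0592 = 1.6189
E(R) = R_f + β × MRP = 0.9% + 1.6189 × 3.9% = 7.21%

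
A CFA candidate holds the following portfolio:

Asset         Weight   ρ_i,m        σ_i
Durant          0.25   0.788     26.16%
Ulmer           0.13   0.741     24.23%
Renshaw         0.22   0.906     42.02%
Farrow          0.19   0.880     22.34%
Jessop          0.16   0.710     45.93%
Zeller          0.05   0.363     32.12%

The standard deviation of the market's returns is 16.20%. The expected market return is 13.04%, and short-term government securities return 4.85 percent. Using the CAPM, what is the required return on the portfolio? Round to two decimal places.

17.69%

β_Durant = 0.788 × 26.16% / 16.20% = 1.2725
β_Ulmer = 0.741 × 24.23% / 16.20% = 1.1083
β_Renshaw = 0.906 × 42.02% / 16.20% = 2.3500
β_Farrow = 0.880 × 22.34% / 16.20% = 1.2135
β_Jessop = 0.710 × 45.93% / 16.20% = 2.0130
β_Zeller = 0.363 × 32.12% / 16.20% = 0.7197
β_P = Σ w_i β_i = 0.25×1.2725 + 0.13×1.1083 + 0.22×2.3500 + 0.19×1.2135 + 0.16×2.0130 + 0.05×0.7197 = 1.5678
MRP = 13.04% − 4.85% = 8.19%
E(R_P) = R_f + β_P × MRP = 4.85% + 1.5678 × 8.19% = 17.69%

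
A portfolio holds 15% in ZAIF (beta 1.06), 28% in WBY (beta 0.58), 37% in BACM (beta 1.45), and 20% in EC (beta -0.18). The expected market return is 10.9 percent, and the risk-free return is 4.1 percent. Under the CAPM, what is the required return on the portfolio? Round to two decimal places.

β_P = Σ w_i β_i = 0.15×1.06 + 0.28×0.58 + 0.37×1.45 + 0.20×-0.18 = 0.8219
MRP = 10.9% − 4.1% = 6.80%
E(R_P) = R_f + β_P × MRP = 4.1% + 0.8219 × 6.8% = 9.69%

9.69%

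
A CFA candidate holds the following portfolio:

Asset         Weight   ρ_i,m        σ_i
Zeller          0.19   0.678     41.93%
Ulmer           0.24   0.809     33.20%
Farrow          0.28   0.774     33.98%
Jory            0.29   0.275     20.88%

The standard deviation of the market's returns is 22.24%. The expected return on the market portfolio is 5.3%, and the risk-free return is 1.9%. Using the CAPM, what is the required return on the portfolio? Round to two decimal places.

5.09%

β_Zeller = 0.678 × 41.93% / 22.24% = 1.2783
β_Ulmer = 0.809 × 33.20% / 22.24% = 1.2077
β_Farrow = 0.774 × 33.98% / 22.24% = 1.1826
β_Jory = 0.275 × 20.88% / 22.24% = 0.2582
β_P = Σ w_i β_i = 0.19×1.2783 + 0.24×1.2077 + 0.28×1.1826 + 0.29×0.2582 = 0.9387
MRP = 5.3% − 1.9% = 3.40%
E(R_P) = R_f + β_P × MRP = 1.9% + 0.9387 × 3.4% = 5.09%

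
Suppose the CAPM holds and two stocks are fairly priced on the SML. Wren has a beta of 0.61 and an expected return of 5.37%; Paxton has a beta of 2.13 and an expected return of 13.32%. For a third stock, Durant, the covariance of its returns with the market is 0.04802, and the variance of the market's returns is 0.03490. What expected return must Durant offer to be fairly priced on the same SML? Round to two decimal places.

MRP = (13.32% − 5.37%) / (2.13 − 0.61) = 5.2303%
R_f = 5.37% − 0.61 × 5.2303% = 2.1795%
β_Durant = Cov / Var(R_m) = 0.04802 / 0.03490 = 1.3759
E(R_Durant) = R_f + β × MRP = 2.1795% + 1.3759 × 5.2303% = 9.38%

9.38%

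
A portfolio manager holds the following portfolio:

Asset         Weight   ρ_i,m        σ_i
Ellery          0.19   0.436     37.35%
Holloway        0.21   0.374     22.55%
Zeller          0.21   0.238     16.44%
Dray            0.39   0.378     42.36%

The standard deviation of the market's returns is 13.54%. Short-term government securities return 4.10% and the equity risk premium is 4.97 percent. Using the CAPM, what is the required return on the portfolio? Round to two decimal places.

8.48%

β_Ellery = 0.436 × 37.35% / 13.54% = 1.2027
β_Holloway = 0.374 × 22.55% / 13.54% = 0.6229
β_Zeller = 0.238 × 16.44% / 13.54% = 0.2890
β_Dray = 0.378 × 42.36% / 13.54% = 1.1826
β_P = Σ w_i β_i = 0.19×1.2027 + 0.21×0.6229 + 0.21×0.2890 + 0.39×1.1826 = 0.8812
E(R_P) = R_f + β_P × MRP = 4.10% + 0.8812 × 4.97% = 8.48%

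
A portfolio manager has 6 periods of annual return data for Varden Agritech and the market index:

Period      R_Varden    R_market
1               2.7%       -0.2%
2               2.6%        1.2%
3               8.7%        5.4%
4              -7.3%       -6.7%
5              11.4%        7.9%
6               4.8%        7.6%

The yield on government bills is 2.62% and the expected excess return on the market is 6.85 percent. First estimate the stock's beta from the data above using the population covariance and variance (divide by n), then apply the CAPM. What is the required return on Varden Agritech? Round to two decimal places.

Mean R_i = (2.7 + 2.6 + 8.7 − 7.3 + 11.4 + 4.8) / 6 = 3.8167%
Mean R_m = (-0.2 + 1.2 + 5.4 − 6.7 + 7.9 + 7.6) / 6 = 2.5333%
Σ(R_i − R̄_i)(R_m − R̄_m) = 166.9967  ⇒  Cov = 166.9967 / 6 = 27.8328
Σ(R_m − R̄_m)² = 157.1933  ⇒  Var(R_m) = 157.1933 / 6 = 26.1989
β = Cov / Var(R_m) = 27.8328 / 26.1989 = 1.0624
E(R) = R_f + β × MRP = 2.62% + 1.0624 × 6.85% = 9.90%

9.90%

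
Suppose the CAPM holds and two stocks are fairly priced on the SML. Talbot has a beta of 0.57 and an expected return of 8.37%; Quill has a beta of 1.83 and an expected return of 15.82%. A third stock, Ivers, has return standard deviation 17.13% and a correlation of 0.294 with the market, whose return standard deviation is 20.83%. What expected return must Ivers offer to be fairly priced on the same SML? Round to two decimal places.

6.43%

MRP = (15.82% − 8.37%) / (1.83 − 0.57) = 5.9127%
R_f = 8.37% − 0.57 × 5.9127% = 4.9998%
β_Ivers = ρ·σ_i/σ_m = 0.294 × 17.13 / 20.83 = 0.2418
E(R_Ivers) = R_f + β × MRP = 4.9998% + 0.2418 × 5.9127% = 6.43%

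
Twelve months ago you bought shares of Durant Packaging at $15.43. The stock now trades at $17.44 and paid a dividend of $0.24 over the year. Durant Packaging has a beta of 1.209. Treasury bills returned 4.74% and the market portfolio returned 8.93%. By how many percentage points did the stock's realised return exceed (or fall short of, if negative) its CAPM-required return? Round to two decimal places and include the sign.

Realised HPR = (P1 + D1 − P0) / P0 = (17.44 + 0.24 − 15.43) / 15.43 = 2.25 / 15.43 = 14.5820%
MRP = 8.93% − 4.74% = 4.19%
CAPM required = R_f + β·MRP = 4.74% + 1.209 × 4.19% = 9.80571%
α = realised − required = 14.5820% − 9.80571% = +4.78%

+4.78%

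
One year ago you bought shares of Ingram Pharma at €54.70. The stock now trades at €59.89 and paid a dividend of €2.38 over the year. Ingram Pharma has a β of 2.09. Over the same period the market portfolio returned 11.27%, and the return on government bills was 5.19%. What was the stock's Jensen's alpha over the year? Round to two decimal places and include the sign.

-4.06%

Realised HPR = (P1 + D1 − P0) / P0 = (59.89 + 2.38 − 54.70) / 54.70 = 7.57 / 54.70 = 13.8391%
MRP = 11.27% − 5.19% = 6.08%
CAPM required = R_f + β·MRP = 5.19% + 2.09 × 6.08% = 17.8972%
α = realised − required = 13.8391% − 17.8972% = -4.06%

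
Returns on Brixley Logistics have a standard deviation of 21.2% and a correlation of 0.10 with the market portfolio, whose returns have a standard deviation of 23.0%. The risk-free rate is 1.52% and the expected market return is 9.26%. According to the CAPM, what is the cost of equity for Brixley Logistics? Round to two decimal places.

2.23%

β = ρ × σ_i / σ_m = 0.10 × 21.2% / 23.0% = 0.0922
MRP = 9.26% − 1.52% = 7.74%
E(R) = 1.52% + 0.0922 × 7.74% = 2.23%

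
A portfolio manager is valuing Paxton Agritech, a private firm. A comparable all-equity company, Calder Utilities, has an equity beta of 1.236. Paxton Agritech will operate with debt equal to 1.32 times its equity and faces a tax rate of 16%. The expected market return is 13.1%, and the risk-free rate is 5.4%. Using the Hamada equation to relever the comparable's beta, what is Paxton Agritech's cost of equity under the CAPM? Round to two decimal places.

β_L = β_U × [1 + (1 − t)(D/E)] = 1.236 × [1 + (1 − 0.16) × 1.32]
    = 1.236 × [1 + 0.84 × 1.32] = 1.236 × 2.1088 = 2.6065
MRP = 13.1% − 5.4% = 7.70%
E(R) = R_f + β_L × MRP = 5.4% + 2.6065 × 7.7% = 25.47%

25.47%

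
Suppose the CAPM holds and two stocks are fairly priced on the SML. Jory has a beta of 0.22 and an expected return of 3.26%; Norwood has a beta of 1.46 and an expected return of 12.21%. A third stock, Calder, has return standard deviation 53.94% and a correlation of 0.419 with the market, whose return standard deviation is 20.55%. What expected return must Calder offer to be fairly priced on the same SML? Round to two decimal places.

9.61%

MRP = (12.21% − 3.26%) / (1.46 − 0.22) = 7.2177%
R_f = 3.26% − 0.22 × 7.2177% = 1.6721%
β_Calder = ρ·σ_i/σ_m = 0.419 × 53.94 / 20.55 = 1.0998
E(R_Calder) = R_f + β × MRP = 1.6721% + 1.0998 × 7.2177% = 9.61%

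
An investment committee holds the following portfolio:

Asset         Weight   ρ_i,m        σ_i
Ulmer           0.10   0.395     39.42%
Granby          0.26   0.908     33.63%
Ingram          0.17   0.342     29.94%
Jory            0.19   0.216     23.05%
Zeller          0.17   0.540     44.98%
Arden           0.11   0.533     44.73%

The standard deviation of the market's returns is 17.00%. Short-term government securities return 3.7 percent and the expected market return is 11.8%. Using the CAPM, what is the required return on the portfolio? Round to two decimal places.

12.72%

β_Ulmer = 0.395 × 39.42% / 17.00% = 0.9159
β_Granby = 0.908 × 33.63% / 17.00% = 1.7962
β_Ingram = 0.342 × 29.94% / 17.00% = 0.6023
β_Jory = 0.216 × 23.05% / 17.00% = 0.2929
β_Zeller = 0.540 × 44.98% / 17.00% = 1.4288
β_Arden = 0.533 × 44.73% / 17.00% = 1.4024
β_P = Σ w_i β_i = 0.10×0.9159 + 0.26×1.7962 + 0.17×0.6023 + 0.19×0.2929 + 0.17×1.4288 + 0.11×1.4024 = 1.1138
MRP = 11.8% − 3.7% = 8.10%
E(R_P) = R_f + β_P × MRP = 3.7% + 1.1138 × 8.1% = 12.72%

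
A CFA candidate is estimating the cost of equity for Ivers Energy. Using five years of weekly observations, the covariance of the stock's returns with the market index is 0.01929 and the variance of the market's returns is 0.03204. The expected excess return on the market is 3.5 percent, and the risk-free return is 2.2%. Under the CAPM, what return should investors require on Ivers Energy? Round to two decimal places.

4.31%

β = Cov(R_i, R_m) / Var(R_m) = 0.01929 / 0.03204 = 0.6021
E(R) = R_f + β × MRP = 2.2% + 0.6021 × 3.5% = 4.31%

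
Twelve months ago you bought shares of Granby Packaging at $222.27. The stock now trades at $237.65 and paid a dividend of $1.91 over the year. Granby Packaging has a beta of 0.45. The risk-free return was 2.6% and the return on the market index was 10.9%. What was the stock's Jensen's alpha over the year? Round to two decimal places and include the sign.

Realised HPR = (P1 + D1 − P0) / P0 = (237.65 + 1.91 − 222.27) / 222.27 = 17.29 / 222.27 = 7.7788%
MRP = 10.9% − 2.6% = 8.30%
CAPM required = R_f + β·MRP = 2.6% + 0.45 × 8.3% = 6.3350%
α = realised − required = 7.7788% − 6.3350% = +1.44%

+1.44%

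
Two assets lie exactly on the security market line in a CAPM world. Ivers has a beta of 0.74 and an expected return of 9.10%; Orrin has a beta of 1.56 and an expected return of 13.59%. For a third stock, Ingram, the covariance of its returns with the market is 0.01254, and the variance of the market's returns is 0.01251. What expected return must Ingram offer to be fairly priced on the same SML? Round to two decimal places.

MRP = (13.59% − 9.10%) / (1.56 − 0.74) = 5.4756%
R_f = 9.10% − 0.74 × 5.4756% = 5.0481%
β_Ingram = Cov / Var(R_m) = 0.01254 / 0.01251 = 1.0024
E(R_Ingram) = R_f + β × MRP = 5.0481% + 1.0024 × 5.4756% = 10.54%

10.54%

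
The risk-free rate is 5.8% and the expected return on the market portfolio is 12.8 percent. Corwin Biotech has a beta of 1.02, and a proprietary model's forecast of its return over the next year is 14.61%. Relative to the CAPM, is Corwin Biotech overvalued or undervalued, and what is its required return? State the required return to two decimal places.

MRP = 12.8% − 5.8% = 7.00%
Required return = R_f + β·MRP = 5.8% + 1.02 × 7.0% = 12.94%
Forecast 14.61% > required 12.94% → the stock plots above the SML → undervalued.

Undervalued; required return 12.94%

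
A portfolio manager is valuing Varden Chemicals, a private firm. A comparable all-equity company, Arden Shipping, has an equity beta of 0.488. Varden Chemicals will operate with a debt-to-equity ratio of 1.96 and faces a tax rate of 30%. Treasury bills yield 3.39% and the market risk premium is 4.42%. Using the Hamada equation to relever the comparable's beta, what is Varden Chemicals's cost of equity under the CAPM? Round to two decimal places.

β_L = β_U × [1 + (1 − t)(D/E)] = 0.488 × [1 + (1 − 0.30) × 1.96]
    = 0.488 × [1 + 0.70 × 1.96] = 0.488 × 2.3720 = 1.1575
E(R) = R_f + β_L × MRP = 3.39% + 1.1575 × 4.42% = 8.51%

8.51%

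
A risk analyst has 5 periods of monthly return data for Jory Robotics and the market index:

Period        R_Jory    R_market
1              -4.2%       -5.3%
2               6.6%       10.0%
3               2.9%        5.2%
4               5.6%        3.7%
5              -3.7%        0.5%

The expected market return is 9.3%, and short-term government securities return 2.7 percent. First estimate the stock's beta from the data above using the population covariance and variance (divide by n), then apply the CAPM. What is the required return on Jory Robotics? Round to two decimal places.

7.90%

Mean R_i = (-4.2 + 6.6 + 2.9 + 5.6 − 3.7) / 5 = 1.4400%
Mean R_m = (-5.3 + 10.0 + 5.2 + 3.7 + 0.5) / 5 = 2.8200%
Σ(R_i − R̄_i)(R_m − R̄_m) = 101.9060  ⇒  Cov = 101.9060 / 5 = 20.3812
Σ(R_m − R̄_m)² = 129.3080  ⇒  Var(R_m) = 129.3080 / 5 = 25.8616
β = Cov / Var(R_m) = 20.3812 / 25.8616 = 0.7881
MRP = 9.3% − 2.7% = 6.60%
E(R) = R_f + β × MRP = 2.7% + 0.7881 × 6.6% = 7.90%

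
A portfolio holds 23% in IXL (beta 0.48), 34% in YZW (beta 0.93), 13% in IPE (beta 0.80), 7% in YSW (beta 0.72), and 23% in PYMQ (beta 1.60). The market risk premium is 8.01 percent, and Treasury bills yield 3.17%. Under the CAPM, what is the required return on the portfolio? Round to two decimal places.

β_P = Σ w_i β_i = 0.23×0.48 + 0.34×0.93 + 0.13×0.80 + 0.07×0.72 + 0.23×1.60 = 0.9490
E(R_P) = R_f + β_P × MRP = 3.17% + 0.9490 × 8.01% = 10.77%

10.77%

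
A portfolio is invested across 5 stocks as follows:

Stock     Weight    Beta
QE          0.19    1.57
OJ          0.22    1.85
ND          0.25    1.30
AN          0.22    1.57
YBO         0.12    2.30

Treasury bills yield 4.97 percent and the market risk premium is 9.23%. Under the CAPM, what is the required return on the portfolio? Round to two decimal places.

β_P = Σ w_i β_i = 0.19×1.57 + 0.22×1.85 + 0.25×1.30 + 0.22×1.57 + 0.12×2.30 = 1.6517
E(R_P) = R_f + β_P × MRP = 4.97% + 1.6517 × 9.23% = 20.22%

20.22%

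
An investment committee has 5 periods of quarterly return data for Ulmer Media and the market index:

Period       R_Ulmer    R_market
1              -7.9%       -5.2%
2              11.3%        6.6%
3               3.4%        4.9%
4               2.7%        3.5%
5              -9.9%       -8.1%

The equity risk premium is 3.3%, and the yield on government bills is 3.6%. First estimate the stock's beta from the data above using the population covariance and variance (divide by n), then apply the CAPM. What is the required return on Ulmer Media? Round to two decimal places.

7.86%

Mean R_i = (-7.9 + 11.3 + 3.4 + 2.7 − 9.9) / 5 = -0.0800%
Mean R_m = (-5.2 + 6.6 + 4.9 + 3.5 − 8.1) / 5 = 0.3400%
Σ(R_i − R̄_i)(R_m − R̄_m) = 222.0960  ⇒  Cov = 222.0960 / 5 = 44.4192
Σ(R_m − R̄_m)² = 171.8920  ⇒  Var(R_m) = 171.8920 / 5 = 34.3784
β = Cov / Var(R_m) = 44.4192 / 34.3784 = 1.2921
E(R) = R_f + β × MRP = 3.6% + 1.2921 × 3.3% = 7.86%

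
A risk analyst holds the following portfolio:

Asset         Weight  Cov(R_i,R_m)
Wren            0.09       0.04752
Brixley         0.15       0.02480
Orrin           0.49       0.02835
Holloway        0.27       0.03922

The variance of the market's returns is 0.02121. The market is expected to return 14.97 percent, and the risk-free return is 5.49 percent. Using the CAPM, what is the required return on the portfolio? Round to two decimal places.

20.01%

β_Wren = 0.04752 / 0.02121 = 2.2405
β_Brixley = 0.02480 / 0.02121 = 1.1693
β_Orrin = 0.02835 / 0.02121 = 1.3366
β_Holloway = 0.03922 / 0.02121 = 1.8491
β_P = Σ w_i β_i = 0.09×2.2405 + 0.15×1.1693 + 0.49×1.3366 + 0.27×1.8491 = 1.5312
MRP = 14.97% − 5.49% = 9.48%
E(R_P) = R_f + β_P × MRP = 5.49% + 1.5312 × 9.48% = 20.01%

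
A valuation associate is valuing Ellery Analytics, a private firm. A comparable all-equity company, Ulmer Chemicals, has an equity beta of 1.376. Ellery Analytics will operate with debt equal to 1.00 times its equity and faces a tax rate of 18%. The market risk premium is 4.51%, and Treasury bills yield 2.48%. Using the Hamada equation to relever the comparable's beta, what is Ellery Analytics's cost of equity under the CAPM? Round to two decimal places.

β_L = β_U × [1 + (1 − t)(D/E)] = 1.376 × [1 + (1 − 0.18) × 1.00]
    = 1.376 × [1 + 0.82 × 1.00] = 1.376 × 1.8200 = 2.5043
E(R) = R_f + β_L × MRP = 2.48% + 2.5043 × 4.51% = 13.77%

13.77%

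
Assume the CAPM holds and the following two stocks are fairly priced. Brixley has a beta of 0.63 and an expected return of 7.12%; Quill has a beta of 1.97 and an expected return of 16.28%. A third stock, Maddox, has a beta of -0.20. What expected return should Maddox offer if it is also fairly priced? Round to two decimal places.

MRP (SML slope) = (16.28% − 7.12%) / (1.97 − 0.63) = 9.16% / 1.34 = 6.8358%
R_f (intercept) = 7.12% − 0.63 × 6.8358% = 2.8134%
E(R_Maddox) = R_f + β × MRP = 2.8134% + -0.20 × 6.8358% = 1.45%

1.45%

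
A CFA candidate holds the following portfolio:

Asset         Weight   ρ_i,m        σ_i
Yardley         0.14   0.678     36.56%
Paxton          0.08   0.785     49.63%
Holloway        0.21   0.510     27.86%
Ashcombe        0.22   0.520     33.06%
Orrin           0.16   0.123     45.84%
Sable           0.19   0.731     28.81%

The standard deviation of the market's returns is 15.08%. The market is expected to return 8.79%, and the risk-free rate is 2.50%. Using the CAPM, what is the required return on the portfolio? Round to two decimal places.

10.11%

β_Yardley = 0.678 × 36.56% / 15.08% = 1.6437
β_Paxton = 0.785 × 49.63% / 15.08% = 2.5835
β_Holloway = 0.510 × 27.86% / 15.08% = 0.9422
β_Ashcombe = 0.520 × 33.06% / 15.08% = 1.1400
β_Orrin = 0.123 × 45.84% / 15.08% = 0.3739
β_Sable = 0.731 × 28.81% / 15.08% = 1.3966
β_P = Σ w_i β_i = 0.14×1.6437 + 0.08×2.5835 + 0.21×0.9422 + 0.22×1.1400 + 0.16×0.3739 + 0.19×1.3966 = 1.2106
MRP = 8.79% − 2.50% = 6.29%
E(R_P) = R_f + β_P × MRP = 2.50% + 1.2106 × 6.29% = 10.11%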